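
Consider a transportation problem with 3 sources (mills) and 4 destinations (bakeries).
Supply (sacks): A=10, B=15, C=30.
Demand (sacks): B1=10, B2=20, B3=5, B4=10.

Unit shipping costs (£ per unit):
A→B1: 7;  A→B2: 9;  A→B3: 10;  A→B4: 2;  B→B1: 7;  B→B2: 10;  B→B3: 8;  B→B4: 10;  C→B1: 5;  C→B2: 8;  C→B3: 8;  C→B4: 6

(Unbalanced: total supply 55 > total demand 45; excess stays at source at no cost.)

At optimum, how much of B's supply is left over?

An optimal plan:
  A→B4: 10 × £2 = £20
  B→B3: 5 × £8 = £40
  C→B1: 10 × £5 = £50
  C→B2: 20 × £8 = £160
Total cost = £270.
B ships 5 of its 15, leaving 10.

10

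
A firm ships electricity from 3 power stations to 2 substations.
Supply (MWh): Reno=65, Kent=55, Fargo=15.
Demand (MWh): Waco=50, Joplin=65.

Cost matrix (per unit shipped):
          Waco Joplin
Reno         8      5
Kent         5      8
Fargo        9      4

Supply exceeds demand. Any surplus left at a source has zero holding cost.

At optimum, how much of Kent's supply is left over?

5

An optimal plan:
  Reno–Joplin: 50 MWh
  Kent–Waco: 50 MWh
  Fargo–Joplin: 15 MWh
Total cost = 560.
Kent ships 50 of its 55, leaving 5.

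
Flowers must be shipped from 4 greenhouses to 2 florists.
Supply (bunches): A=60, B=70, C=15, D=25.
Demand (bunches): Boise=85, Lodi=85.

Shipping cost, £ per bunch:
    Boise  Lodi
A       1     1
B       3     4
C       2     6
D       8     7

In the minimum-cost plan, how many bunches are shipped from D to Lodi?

25

The minimum-cost plan:
  A→Lodi: 60 × £1 = £60
  B→Boise: 70 × £3 = £210
  C→Boise: 15 × £2 = £30
  D→Lodi: 25 × £7 = £175
Total cost = £475.
So D→Lodi carries 25 bunches.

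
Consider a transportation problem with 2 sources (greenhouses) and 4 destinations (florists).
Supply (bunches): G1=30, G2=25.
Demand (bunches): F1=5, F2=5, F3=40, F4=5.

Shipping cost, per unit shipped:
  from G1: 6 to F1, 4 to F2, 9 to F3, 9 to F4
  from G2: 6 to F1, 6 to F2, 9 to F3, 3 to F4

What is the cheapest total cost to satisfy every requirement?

425

A cheapest plan:
  G1->F1: 5 × 6 = 30
  G1->F2: 5 × 4 = 20
  G1->F3: 20 × 9 = 180
  G2->F3: 20 × 9 = 180
  G2->F4: 5 × 3 = 15
Total = 30 + 20 + 180 + 180 + 15 = 425.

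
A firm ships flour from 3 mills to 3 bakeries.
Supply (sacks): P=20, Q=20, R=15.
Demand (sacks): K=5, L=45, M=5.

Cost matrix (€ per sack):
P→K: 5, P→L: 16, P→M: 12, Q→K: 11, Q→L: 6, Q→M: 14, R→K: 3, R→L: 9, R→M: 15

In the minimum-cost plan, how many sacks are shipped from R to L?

15

Solving gives:
  P->K: 5 × €5 = €25
  P->L: 10 × €16 = €160
  P->M: 5 × €12 = €60
  Q->L: 20 × €6 = €120
  R->L: 15 × €9 = €135
Total cost = €500.
So R→L carries 15 sacks.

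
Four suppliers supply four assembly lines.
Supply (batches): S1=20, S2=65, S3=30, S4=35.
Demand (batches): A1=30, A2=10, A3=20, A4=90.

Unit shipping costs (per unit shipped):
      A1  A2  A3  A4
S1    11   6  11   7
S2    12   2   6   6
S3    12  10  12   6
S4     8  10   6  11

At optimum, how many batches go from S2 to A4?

Solving gives:
  S1 to A4: 20 × 7 = 140
  S2 to A2: 10 × 2 = 20
  S2 to A3: 15 × 6 = 90
  S2 to A4: 40 × 6 = 240
  S3 to A4: 30 × 6 = 180
  S4 to A1: 30 × 8 = 240
  S4 to A3: 5 × 6 = 30
Total cost = 940.
So S2→A4 carries 40 batches.

40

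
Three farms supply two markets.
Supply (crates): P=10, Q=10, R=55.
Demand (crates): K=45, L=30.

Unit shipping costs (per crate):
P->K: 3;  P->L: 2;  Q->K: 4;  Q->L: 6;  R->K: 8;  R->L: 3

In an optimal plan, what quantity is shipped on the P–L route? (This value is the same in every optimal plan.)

0

Optimal shipments:
  P–K: 10 × 3 = 30
  Q–K: 10 × 4 = 40
  R–K: 25 × 8 = 200
  R–L: 30 × 3 = 90
Total cost = 360.
The route P→L is not used.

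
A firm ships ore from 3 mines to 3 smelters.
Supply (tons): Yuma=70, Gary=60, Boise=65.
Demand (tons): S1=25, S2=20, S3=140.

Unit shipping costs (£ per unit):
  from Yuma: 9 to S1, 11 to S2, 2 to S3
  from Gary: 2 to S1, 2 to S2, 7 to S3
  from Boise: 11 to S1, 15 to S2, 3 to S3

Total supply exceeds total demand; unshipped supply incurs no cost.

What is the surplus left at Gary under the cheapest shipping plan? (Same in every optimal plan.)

Minimum-cost shipments:
  Yuma–S3: 70 tons
  Gary–S1: 25 tons
  Gary–S2: 20 tons
  Gary–S3: 5 tons
  Boise–S3: 65 tons
Total cost = £460.
Gary ships 50 of its 60, leaving 10.

10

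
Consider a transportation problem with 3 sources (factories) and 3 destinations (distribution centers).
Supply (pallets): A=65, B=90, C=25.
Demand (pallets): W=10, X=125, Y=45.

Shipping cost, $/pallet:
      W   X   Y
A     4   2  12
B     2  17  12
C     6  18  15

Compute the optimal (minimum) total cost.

One minimum-cost allocation:
  A to X: 65 × $2 = $130
  B to W: 10 × $2 = $20
  B to X: 35 × $17 = $595
  B to Y: 45 × $12 = $540
  C to X: 25 × $18 = $450
Total = 130 + 20 + 595 + 540 + 450 = $1735.

1735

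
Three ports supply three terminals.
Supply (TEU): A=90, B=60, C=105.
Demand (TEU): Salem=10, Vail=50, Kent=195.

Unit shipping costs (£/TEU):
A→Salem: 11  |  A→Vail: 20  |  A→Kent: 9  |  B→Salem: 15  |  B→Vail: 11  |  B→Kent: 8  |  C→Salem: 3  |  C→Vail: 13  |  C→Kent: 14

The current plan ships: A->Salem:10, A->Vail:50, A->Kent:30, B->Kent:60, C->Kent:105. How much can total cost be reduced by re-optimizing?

730

Current plan cost = 10·11 + 50·20 + 30·9 + 60·8 + 105·14 = £3330.
Optimal plan:
  A->Kent: 90 × £9 = £810
  B->Kent: 60 × £8 = £480
  C->Salem: 10 × £3 = £30
  C->Vail: 50 × £13 = £650
  C->Kent: 45 × £14 = £630
Optimal cost = £2600.
Saving = 3330 − 2600 = £730.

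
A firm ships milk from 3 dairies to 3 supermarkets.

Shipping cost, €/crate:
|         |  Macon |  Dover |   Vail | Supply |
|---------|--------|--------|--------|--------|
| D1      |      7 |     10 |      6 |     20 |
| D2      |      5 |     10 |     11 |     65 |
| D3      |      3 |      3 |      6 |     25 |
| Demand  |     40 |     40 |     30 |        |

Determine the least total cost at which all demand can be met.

655

One minimum-cost allocation:
  D1->Vail: 20 × €6 = €120
  D2->Macon: 40 × €5 = €200
  D2->Dover: 15 × €10 = €150
  D2->Vail: 10 × €11 = €110
  D3->Dover: 25 × €3 = €75
Total = 120 + 200 + 150 + 110 + 75 = €655.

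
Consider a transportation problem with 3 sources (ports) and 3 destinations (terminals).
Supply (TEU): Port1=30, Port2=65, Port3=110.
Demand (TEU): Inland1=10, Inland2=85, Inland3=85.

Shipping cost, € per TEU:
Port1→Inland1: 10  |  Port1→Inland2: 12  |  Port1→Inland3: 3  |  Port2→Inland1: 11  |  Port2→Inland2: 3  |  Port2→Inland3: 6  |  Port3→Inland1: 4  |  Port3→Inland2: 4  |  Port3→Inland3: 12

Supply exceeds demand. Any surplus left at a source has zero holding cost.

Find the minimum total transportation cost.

Optimal allocation:
  Port1→Inland3: 30 × €3 = €90
  Port2→Inland2: 10 × €3 = €30
  Port2→Inland3: 55 × €6 = €330
  Port3→Inland1: 10 × €4 = €40
  Port3→Inland2: 75 × €4 = €300
Total = 90 + 30 + 330 + 40 + 300 = €790.
(Supply check: Port1 ships 30; Port2 ships 65; Port3 ships 85.)

790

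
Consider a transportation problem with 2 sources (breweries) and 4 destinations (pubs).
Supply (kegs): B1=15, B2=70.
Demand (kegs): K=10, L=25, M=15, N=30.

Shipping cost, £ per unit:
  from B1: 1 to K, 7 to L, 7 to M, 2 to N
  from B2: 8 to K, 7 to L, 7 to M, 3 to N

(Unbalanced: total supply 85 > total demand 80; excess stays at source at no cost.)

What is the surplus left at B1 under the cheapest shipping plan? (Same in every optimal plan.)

Minimum-cost shipments:
  B1→K: 10 × £1 = £10
  B1→N: 5 × £2 = £10
  B2→L: 25 × £7 = £175
  B2→M: 15 × £7 = £105
  B2→N: 25 × £3 = £75
Total cost = £375.
B1 ships 15 of its 15, leaving 0.

0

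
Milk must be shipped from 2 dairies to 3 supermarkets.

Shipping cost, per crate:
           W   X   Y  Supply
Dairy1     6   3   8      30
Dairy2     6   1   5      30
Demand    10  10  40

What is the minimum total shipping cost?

320

Optimal allocation:
  Dairy1–W: 10 × 6 = 60
  Dairy1–X: 10 × 3 = 30
  Dairy1–Y: 10 × 8 = 80
  Dairy2–Y: 30 × 5 = 150
Total = 60 + 30 + 80 + 150 = 320.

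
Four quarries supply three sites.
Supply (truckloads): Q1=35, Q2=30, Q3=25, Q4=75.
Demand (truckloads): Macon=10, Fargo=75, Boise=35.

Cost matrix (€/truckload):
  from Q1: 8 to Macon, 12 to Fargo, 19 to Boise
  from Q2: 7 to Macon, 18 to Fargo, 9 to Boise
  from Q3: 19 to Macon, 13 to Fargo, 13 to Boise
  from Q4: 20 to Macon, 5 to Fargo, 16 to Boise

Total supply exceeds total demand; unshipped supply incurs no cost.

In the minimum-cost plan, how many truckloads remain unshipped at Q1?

Minimum-cost shipments:
  Q1→Macon: 10 × €8 = €80
  Q2→Boise: 30 × €9 = €270
  Q3→Boise: 5 × €13 = €65
  Q4→Fargo: 75 × €5 = €375
Total cost = €790.
Q1 ships 10 of its 35, leaving 25.

25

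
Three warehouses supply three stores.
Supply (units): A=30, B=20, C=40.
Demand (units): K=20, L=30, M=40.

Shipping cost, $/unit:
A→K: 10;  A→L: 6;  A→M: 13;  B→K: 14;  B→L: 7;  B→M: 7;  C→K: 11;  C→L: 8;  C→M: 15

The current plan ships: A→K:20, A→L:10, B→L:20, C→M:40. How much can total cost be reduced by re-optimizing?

Current plan cost = 20·10 + 10·6 + 20·7 + 40·15 = $1000.
Optimal plan:
  A->L: 10 × $6 = $60
  A->M: 20 × $13 = $260
  B->M: 20 × $7 = $140
  C->K: 20 × $11 = $220
  C->L: 20 × $8 = $160
Optimal cost = $840.
Saving = 1000 − 840 = $160.

160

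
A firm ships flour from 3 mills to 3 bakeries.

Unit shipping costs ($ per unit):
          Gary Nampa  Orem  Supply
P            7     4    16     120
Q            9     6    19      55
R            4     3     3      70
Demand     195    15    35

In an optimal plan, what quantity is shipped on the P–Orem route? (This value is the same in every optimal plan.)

0

The minimum-cost plan:
  P to Gary: 105 sacks
  P to Nampa: 15 sacks
  Q to Gary: 55 sacks
  R to Gary: 35 sacks
  R to Orem: 35 sacks
Total cost = $1535.
The route P→Orem is not used.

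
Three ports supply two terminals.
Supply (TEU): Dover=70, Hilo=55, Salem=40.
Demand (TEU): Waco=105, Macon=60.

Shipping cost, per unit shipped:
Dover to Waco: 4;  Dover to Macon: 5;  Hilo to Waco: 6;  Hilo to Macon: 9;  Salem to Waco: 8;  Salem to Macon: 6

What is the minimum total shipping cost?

870

One minimum-cost allocation:
  Dover→Waco: 50 × 4 = 200
  Dover→Macon: 20 × 5 = 100
  Hilo→Waco: 55 × 6 = 330
  Salem→Macon: 40 × 6 = 240
Total = 200 + 100 + 330 + 240 = 870.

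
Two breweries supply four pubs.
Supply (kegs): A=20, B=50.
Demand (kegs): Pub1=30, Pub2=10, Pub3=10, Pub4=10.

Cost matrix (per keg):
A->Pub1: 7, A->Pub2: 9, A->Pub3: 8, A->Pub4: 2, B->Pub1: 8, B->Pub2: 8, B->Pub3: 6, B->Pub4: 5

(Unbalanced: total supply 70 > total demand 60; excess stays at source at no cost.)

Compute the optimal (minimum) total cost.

Optimal allocation:
  A to Pub1: 10 × 7 = 70
  A to Pub4: 10 × 2 = 20
  B to Pub1: 20 × 8 = 160
  B to Pub2: 10 × 8 = 80
  B to Pub3: 10 × 6 = 60
Total = 70 + 20 + 160 + 80 + 60 = 390.
(Supply check: A ships 20; B ships 40.)

390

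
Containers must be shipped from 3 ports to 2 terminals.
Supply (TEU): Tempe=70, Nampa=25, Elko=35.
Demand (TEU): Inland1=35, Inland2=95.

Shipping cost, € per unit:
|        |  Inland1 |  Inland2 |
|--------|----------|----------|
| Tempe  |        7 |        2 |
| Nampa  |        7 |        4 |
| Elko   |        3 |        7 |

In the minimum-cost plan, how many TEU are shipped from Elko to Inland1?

The minimum-cost plan:
  Tempe→Inland2: 70 × €2 = €140
  Nampa→Inland2: 25 × €4 = €100
  Elko→Inland1: 35 × €3 = €105
Total cost = €345.
So Elko→Inland1 carries 35 TEU.

35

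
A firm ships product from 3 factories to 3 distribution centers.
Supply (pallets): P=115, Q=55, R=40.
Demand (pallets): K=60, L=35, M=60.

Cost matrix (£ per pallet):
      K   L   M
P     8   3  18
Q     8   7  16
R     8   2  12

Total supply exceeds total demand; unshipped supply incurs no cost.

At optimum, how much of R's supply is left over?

0

Minimum-cost shipments:
  P to K: 25 × £8 = £200
  P to L: 35 × £3 = £105
  Q to K: 35 × £8 = £280
  Q to M: 20 × £16 = £320
  R to M: 40 × £12 = £480
Total cost = £1385.
R ships 40 of its 40, leaving 0.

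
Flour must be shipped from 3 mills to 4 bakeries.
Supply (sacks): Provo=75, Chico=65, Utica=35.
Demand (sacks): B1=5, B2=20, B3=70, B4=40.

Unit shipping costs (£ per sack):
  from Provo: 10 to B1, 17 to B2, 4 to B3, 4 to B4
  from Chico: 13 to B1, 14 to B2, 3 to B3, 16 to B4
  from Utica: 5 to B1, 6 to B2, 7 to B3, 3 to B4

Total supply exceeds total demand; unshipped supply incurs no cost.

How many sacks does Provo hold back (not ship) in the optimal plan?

An optimal plan:
  Provo to B3: 5 sacks
  Provo to B4: 30 sacks
  Chico to B3: 65 sacks
  Utica to B1: 5 sacks
  Utica to B2: 20 sacks
  Utica to B4: 10 sacks
Total cost = £510.
Provo ships 35 of its 75, leaving 40.

40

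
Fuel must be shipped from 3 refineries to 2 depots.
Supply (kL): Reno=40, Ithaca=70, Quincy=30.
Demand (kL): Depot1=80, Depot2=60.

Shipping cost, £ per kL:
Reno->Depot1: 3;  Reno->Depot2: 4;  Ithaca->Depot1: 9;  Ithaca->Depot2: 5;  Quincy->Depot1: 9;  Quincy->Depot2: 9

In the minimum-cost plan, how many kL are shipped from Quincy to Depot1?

30

Solving gives:
  Reno–Depot1: 40 × £3 = £120
  Ithaca–Depot1: 10 × £9 = £90
  Ithaca–Depot2: 60 × £5 = £300
  Quincy–Depot1: 30 × £9 = £270
Total cost = £780.
So Quincy→Depot1 carries 30 kL.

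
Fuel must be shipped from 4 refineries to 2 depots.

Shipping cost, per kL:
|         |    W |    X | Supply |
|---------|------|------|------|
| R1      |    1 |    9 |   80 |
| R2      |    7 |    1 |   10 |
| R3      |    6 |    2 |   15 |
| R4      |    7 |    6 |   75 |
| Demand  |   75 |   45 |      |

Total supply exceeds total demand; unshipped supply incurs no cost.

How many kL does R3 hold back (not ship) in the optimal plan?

0

Minimum-cost shipments:
  R1→W: 75 kL
  R2→X: 10 kL
  R3→X: 15 kL
  R4→X: 20 kL
Total cost = 235.
R3 ships 15 of its 15, leaving 0.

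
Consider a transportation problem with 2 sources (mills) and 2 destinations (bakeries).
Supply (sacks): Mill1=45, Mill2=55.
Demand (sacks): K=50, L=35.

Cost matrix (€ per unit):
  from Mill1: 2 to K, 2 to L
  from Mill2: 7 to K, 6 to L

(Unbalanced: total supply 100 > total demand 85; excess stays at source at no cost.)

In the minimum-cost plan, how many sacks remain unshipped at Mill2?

15

An optimal plan:
  Mill1->K: 45 × €2 = €90
  Mill2->K: 5 × €7 = €35
  Mill2->L: 35 × €6 = €210
Total cost = €335.
Mill2 ships 40 of its 55, leaving 15.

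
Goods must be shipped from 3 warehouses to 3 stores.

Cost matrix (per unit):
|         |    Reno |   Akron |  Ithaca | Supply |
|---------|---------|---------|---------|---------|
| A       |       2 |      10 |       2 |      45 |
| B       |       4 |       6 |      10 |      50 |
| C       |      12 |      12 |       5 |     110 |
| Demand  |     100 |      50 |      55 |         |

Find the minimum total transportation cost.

1225

A cheapest plan:
  A->Reno: 45 × 2 = 90
  B->Reno: 50 × 4 = 200
  C->Reno: 5 × 12 = 60
  C->Akron: 50 × 12 = 600
  C->Ithaca: 55 × 5 = 275
Total = 90 + 200 + 60 + 600 + 275 = 1225.
(Supply check: A ships 45; B ships 50; C ships 110.)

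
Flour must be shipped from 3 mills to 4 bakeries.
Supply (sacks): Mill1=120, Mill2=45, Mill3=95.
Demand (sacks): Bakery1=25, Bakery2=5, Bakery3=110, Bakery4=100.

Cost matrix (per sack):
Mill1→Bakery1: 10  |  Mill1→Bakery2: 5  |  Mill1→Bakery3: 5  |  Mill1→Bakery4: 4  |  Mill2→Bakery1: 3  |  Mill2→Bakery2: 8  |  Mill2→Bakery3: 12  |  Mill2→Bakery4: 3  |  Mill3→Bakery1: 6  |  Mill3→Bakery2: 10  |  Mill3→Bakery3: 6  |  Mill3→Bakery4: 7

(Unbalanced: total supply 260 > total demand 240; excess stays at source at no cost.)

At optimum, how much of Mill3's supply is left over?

Minimum-cost shipments:
  Mill1->Bakery2: 5 × 5 = 25
  Mill1->Bakery3: 35 × 5 = 175
  Mill1->Bakery4: 80 × 4 = 320
  Mill2->Bakery1: 25 × 3 = 75
  Mill2->Bakery4: 20 × 3 = 60
  Mill3->Bakery3: 75 × 6 = 450
Total cost = 1105.
Mill3 ships 75 of its 95, leaving 20.

20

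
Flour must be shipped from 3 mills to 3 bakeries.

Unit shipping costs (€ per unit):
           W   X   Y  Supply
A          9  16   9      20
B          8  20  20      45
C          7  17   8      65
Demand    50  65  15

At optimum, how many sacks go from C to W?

The minimum-cost plan:
  A to X: 20 × €16 = €320
  B to W: 45 × €8 = €360
  C to W: 5 × €7 = €35
  C to X: 45 × €17 = €765
  C to Y: 15 × €8 = €120
Total cost = €1600.
So C→W carries 5 sacks.

5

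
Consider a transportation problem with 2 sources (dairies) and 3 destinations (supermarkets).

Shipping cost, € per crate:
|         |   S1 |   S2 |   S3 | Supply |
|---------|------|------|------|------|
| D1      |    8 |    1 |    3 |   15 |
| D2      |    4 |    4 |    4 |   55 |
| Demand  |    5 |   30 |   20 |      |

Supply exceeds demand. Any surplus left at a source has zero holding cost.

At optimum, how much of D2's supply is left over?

Minimum-cost shipments:
  D1–S2: 15 crates
  D2–S1: 5 crates
  D2–S2: 15 crates
  D2–S3: 20 crates
Total cost = €175.
D2 ships 40 of its 55, leaving 15.

15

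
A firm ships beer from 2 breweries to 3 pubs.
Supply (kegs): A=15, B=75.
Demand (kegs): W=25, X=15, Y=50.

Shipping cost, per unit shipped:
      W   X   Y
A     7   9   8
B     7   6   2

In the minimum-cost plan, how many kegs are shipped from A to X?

The minimum-cost plan:
  A->W: 15 kegs
  B->W: 10 kegs
  B->X: 15 kegs
  B->Y: 50 kegs
Total cost = 365.
The route A→X is not used.

0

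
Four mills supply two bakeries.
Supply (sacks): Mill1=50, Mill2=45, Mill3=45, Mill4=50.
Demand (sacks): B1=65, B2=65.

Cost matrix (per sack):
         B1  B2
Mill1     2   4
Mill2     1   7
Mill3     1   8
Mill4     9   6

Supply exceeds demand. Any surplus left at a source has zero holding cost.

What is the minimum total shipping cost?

355

A cheapest plan:
  Mill1–B2: 50 × 4 = 200
  Mill2–B1: 20 × 1 = 20
  Mill3–B1: 45 × 1 = 45
  Mill4–B2: 15 × 6 = 90
Total = 200 + 20 + 45 + 90 = 355.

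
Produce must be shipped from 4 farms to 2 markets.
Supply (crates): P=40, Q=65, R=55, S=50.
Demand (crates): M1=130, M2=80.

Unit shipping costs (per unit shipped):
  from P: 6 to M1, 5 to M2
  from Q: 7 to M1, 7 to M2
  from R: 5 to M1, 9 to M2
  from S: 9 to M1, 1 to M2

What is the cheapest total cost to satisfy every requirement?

990

An optimal shipping plan:
  P–M1: 10 × 6 = 60
  P–M2: 30 × 5 = 150
  Q–M1: 65 × 7 = 455
  R–M1: 55 × 5 = 275
  S–M2: 50 × 1 = 50
Total = 60 + 150 + 455 + 275 + 50 = 990.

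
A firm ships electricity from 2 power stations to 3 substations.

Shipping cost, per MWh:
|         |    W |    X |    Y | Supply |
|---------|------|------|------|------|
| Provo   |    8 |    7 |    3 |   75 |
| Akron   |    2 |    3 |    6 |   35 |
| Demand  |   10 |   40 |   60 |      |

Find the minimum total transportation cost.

380

An optimal shipping plan:
  Provo→X: 15 × 7 = 105
  Provo→Y: 60 × 3 = 180
  Akron→W: 10 × 2 = 20
  Akron→X: 25 × 3 = 75
Total = 105 + 180 + 20 + 75 = 380.
(Supply check: Provo ships 75; Akron ships 35.)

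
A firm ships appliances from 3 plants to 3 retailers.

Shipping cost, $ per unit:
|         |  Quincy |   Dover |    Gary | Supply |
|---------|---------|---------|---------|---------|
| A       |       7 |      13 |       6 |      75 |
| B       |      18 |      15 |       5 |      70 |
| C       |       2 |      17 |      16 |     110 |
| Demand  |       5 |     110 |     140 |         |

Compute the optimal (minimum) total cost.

An optimal shipping plan:
  A–Dover: 5 units
  A–Gary: 70 units
  B–Gary: 70 units
  C–Quincy: 5 units
  C–Dover: 105 units
Total cost = $2630.
(Supply check: A ships 75; B ships 70; C ships 110.)

2630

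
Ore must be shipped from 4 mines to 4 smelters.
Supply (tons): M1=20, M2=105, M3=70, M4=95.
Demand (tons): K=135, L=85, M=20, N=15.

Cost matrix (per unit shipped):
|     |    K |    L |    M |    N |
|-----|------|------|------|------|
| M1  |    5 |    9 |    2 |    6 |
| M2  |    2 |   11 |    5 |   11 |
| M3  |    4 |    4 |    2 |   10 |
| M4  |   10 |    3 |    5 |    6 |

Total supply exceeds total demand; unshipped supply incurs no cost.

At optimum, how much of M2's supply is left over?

0

An optimal plan:
  M1 to N: 15 tons
  M2 to K: 105 tons
  M3 to K: 30 tons
  M3 to M: 20 tons
  M4 to L: 85 tons
Total cost = 715.
M2 ships 105 of its 105, leaving 0.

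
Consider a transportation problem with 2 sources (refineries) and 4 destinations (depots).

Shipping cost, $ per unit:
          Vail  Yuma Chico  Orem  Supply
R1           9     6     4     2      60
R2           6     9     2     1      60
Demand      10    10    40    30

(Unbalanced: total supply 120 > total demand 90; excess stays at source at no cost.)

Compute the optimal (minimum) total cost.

250

An optimal shipping plan:
  R1 to Yuma: 10 × $6 = $60
  R1 to Orem: 20 × $2 = $40
  R2 to Vail: 10 × $6 = $60
  R2 to Chico: 40 × $2 = $80
  R2 to Orem: 10 × $1 = $10
Total = 60 + 40 + 60 + 80 + 10 = $250.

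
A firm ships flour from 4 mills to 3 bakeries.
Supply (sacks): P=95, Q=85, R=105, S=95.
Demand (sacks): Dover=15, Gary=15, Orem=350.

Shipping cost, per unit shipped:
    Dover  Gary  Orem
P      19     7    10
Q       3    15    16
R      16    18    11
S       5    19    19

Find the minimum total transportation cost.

5015

An optimal shipping plan:
  P–Gary: 15 × 7 = 105
  P–Orem: 80 × 10 = 800
  Q–Orem: 85 × 16 = 1360
  R–Orem: 105 × 11 = 1155
  S–Dover: 15 × 5 = 75
  S–Orem: 80 × 19 = 1520
Total = 105 + 800 + 1360 + 1155 + 75 + 1520 = 5015.
(Supply check: P ships 95; Q ships 85; R ships 105; S ships 95.)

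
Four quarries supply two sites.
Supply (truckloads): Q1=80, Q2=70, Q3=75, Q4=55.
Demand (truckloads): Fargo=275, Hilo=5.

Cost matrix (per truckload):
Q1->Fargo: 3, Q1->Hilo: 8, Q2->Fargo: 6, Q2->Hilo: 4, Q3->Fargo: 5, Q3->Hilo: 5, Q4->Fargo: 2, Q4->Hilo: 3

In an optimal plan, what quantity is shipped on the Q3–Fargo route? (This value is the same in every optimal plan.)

The minimum-cost plan:
  Q1->Fargo: 80 × 3 = 240
  Q2->Fargo: 65 × 6 = 390
  Q2->Hilo: 5 × 4 = 20
  Q3->Fargo: 75 × 5 = 375
  Q4->Fargo: 55 × 2 = 110
Total cost = 1135.
So Q3→Fargo carries 75 truckloads.

75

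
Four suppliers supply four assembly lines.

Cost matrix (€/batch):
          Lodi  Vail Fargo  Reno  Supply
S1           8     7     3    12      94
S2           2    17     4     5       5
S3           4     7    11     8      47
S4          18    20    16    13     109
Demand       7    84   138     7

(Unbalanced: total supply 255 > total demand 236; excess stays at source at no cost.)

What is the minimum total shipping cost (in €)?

A cheapest plan:
  S1->Vail: 39 batches
  S1->Fargo: 55 batches
  S2->Lodi: 5 batches
  S3->Lodi: 2 batches
  S3->Vail: 45 batches
  S4->Fargo: 83 batches
  S4->Reno: 7 batches
Total cost = €2190.

2190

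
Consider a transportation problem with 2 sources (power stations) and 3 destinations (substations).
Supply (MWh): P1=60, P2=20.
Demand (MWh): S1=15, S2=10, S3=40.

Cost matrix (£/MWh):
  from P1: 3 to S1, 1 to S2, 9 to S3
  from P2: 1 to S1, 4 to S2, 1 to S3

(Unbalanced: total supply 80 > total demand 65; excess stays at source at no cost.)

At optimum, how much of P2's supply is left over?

0

An optimal plan:
  P1 to S1: 15 × £3 = £45
  P1 to S2: 10 × £1 = £10
  P1 to S3: 20 × £9 = £180
  P2 to S3: 20 × £1 = £20
Total cost = £255.
P2 ships 20 of its 20, leaving 0.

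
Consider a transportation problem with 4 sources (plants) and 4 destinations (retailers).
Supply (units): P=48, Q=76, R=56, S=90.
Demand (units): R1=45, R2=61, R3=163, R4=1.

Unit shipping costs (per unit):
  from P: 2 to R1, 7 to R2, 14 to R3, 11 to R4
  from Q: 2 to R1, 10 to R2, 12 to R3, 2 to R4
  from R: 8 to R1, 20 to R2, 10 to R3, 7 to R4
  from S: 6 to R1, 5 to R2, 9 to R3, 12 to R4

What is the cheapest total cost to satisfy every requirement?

2106

An optimal shipping plan:
  P→R2: 48 × 7 = 336
  Q→R1: 45 × 2 = 90
  Q→R3: 30 × 12 = 360
  Q→R4: 1 × 2 = 2
  R→R3: 56 × 10 = 560
  S→R2: 13 × 5 = 65
  S→R3: 77 × 9 = 693
Total = 336 + 90 + 360 + 2 + 560 + 65 + 693 = 2106.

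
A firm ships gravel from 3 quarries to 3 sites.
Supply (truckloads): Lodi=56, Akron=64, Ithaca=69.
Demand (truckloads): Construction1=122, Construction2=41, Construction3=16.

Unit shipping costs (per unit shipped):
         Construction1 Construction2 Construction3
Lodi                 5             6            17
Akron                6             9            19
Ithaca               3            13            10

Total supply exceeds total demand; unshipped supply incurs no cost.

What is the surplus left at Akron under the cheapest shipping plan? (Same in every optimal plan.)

10

Minimum-cost shipments:
  Lodi to Construction1: 15 truckloads
  Lodi to Construction2: 41 truckloads
  Akron to Construction1: 54 truckloads
  Ithaca to Construction1: 53 truckloads
  Ithaca to Construction3: 16 truckloads
Total cost = 964.
Akron ships 54 of its 64, leaving 10.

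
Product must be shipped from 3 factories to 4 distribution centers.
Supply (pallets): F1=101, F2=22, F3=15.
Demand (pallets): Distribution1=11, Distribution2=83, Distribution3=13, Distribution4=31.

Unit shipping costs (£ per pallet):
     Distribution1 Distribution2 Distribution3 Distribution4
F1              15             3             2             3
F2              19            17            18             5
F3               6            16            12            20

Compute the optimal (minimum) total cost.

Optimal allocation:
  F1->Distribution2: 83 pallets
  F1->Distribution3: 9 pallets
  F1->Distribution4: 9 pallets
  F2->Distribution4: 22 pallets
  F3->Distribution1: 11 pallets
  F3->Distribution3: 4 pallets
Total cost = £518.
(Supply check: F1 ships 101; F2 ships 22; F3 ships 15.)

518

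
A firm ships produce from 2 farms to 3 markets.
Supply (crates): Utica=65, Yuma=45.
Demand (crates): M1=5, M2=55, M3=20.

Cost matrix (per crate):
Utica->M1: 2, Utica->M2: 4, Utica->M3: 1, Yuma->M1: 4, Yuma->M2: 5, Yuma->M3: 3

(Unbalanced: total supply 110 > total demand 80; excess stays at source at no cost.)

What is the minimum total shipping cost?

Optimal allocation:
  Utica->M1: 5 × 2 = 10
  Utica->M2: 40 × 4 = 160
  Utica->M3: 20 × 1 = 20
  Yuma->M2: 15 × 5 = 75
Total = 10 + 160 + 20 + 75 = 265.

265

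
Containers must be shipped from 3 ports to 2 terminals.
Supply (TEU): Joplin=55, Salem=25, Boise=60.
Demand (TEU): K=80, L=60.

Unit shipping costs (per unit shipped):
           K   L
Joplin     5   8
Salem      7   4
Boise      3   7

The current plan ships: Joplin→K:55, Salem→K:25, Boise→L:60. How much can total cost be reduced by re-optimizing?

Current plan cost = 55·5 + 25·7 + 60·7 = 870.
Optimal plan:
  Joplin→K: 20 TEU
  Joplin→L: 35 TEU
  Salem→L: 25 TEU
  Boise→K: 60 TEU
Optimal cost = 660.
Saving = 870 − 660 = 210.

210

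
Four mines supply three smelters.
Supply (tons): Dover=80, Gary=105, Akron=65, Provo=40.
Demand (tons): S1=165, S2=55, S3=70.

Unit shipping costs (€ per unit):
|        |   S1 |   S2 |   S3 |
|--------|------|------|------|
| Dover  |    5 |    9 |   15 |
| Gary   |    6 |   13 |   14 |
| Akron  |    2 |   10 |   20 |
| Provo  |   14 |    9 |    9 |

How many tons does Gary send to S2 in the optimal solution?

The minimum-cost plan:
  Dover->S1: 25 × €5 = €125
  Dover->S2: 55 × €9 = €495
  Gary->S1: 75 × €6 = €450
  Gary->S3: 30 × €14 = €420
  Akron->S1: 65 × €2 = €130
  Provo->S3: 40 × €9 = €360
Total cost = €1980.
The route Gary→S2 is not used.

0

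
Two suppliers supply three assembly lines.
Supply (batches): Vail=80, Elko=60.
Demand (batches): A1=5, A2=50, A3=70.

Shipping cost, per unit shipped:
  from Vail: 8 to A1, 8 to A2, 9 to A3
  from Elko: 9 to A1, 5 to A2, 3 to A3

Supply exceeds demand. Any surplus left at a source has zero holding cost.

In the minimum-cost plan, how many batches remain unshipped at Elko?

Minimum-cost shipments:
  Vail to A1: 5 × 8 = 40
  Vail to A2: 50 × 8 = 400
  Vail to A3: 10 × 9 = 90
  Elko to A3: 60 × 3 = 180
Total cost = 710.
Elko ships 60 of its 60, leaving 0.

0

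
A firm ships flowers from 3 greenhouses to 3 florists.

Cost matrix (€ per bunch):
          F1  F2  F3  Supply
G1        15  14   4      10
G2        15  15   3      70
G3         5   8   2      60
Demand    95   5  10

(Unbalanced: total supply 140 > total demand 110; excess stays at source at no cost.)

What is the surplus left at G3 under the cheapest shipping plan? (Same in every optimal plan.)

0

Minimum-cost shipments:
  G1–F2: 5 × €14 = €70
  G2–F1: 35 × €15 = €525
  G2–F3: 10 × €3 = €30
  G3–F1: 60 × €5 = €300
Total cost = €925.
G3 ships 60 of its 60, leaving 0.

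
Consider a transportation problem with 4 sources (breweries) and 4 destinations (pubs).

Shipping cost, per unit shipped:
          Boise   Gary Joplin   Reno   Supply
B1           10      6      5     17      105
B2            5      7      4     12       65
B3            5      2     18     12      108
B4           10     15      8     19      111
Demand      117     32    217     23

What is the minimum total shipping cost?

2342

One minimum-cost allocation:
  B1–Joplin: 105 × 5 = 525
  B2–Boise: 41 × 5 = 205
  B2–Joplin: 1 × 4 = 4
  B2–Reno: 23 × 12 = 276
  B3–Boise: 76 × 5 = 380
  B3–Gary: 32 × 2 = 64
  B4–Joplin: 111 × 8 = 888
Total = 525 + 205 + 4 + 276 + 380 + 64 + 888 = 2342.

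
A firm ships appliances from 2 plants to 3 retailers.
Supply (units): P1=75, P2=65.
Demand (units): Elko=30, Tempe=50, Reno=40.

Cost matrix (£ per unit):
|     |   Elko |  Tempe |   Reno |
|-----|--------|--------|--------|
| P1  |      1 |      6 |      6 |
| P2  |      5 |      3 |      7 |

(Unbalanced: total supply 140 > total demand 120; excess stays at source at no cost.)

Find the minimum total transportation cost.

Optimal allocation:
  P1 to Elko: 30 × £1 = £30
  P1 to Reno: 40 × £6 = £240
  P2 to Tempe: 50 × £3 = £150
Total = 30 + 240 + 150 = £420.
(Supply check: P1 ships 70; P2 ships 50.)

420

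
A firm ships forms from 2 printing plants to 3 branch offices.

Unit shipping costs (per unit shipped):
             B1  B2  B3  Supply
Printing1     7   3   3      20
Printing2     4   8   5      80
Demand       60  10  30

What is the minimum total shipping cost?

One minimum-cost allocation:
  Printing1→B2: 10 × 3 = 30
  Printing1→B3: 10 × 3 = 30
  Printing2→B1: 60 × 4 = 240
  Printing2→B3: 20 × 5 = 100
Total = 30 + 30 + 240 + 100 = 400.

400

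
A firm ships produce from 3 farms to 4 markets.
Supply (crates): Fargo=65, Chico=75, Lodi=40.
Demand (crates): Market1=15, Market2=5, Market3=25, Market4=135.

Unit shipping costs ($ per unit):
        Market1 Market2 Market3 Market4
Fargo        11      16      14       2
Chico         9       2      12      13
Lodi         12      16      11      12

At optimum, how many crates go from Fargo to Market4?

65

The minimum-cost plan:
  Fargo→Market4: 65 × $2 = $130
  Chico→Market1: 15 × $9 = $135
  Chico→Market2: 5 × $2 = $10
  Chico→Market4: 55 × $13 = $715
  Lodi→Market3: 25 × $11 = $275
  Lodi→Market4: 15 × $12 = $180
Total cost = $1445.
So Fargo→Market4 carries 65 crates.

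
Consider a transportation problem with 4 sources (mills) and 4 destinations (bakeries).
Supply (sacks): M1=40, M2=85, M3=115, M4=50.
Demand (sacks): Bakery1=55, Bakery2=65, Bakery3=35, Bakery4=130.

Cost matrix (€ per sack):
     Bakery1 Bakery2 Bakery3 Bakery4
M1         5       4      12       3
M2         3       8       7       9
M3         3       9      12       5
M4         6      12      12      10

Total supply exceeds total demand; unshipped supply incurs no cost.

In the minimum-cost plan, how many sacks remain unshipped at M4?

5

Minimum-cost shipments:
  M1 to Bakery2: 25 × €4 = €100
  M1 to Bakery4: 15 × €3 = €45
  M2 to Bakery1: 10 × €3 = €30
  M2 to Bakery2: 40 × €8 = €320
  M2 to Bakery3: 35 × €7 = €245
  M3 to Bakery4: 115 × €5 = €575
  M4 to Bakery1: 45 × €6 = €270
Total cost = €1585.
M4 ships 45 of its 50, leaving 5.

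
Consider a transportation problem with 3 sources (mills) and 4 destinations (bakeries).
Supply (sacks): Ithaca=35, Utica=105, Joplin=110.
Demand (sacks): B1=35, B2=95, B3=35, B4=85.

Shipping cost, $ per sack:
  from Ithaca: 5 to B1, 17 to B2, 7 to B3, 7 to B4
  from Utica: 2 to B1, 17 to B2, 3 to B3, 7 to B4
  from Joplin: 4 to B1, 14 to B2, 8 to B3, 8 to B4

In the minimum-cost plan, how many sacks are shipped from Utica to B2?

Optimal shipments:
  Ithaca to B4: 35 × $7 = $245
  Utica to B1: 35 × $2 = $70
  Utica to B3: 35 × $3 = $105
  Utica to B4: 35 × $7 = $245
  Joplin to B2: 95 × $14 = $1330
  Joplin to B4: 15 × $8 = $120
Total cost = $2115.
The route Utica→B2 is not used.

0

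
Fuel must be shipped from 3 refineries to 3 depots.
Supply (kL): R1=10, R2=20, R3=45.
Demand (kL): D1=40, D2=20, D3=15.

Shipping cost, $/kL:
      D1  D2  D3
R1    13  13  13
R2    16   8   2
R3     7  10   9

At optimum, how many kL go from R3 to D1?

40

Solving gives:
  R1->D2: 10 kL
  R2->D2: 5 kL
  R2->D3: 15 kL
  R3->D1: 40 kL
  R3->D2: 5 kL
Total cost = $530.
So R3→D1 carries 40 kL.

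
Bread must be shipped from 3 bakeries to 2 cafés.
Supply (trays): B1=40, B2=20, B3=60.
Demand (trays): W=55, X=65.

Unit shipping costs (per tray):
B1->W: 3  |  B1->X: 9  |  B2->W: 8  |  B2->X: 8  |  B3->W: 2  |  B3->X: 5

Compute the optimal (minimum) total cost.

535

A cheapest plan:
  B1->W: 40 × 3 = 120
  B2->X: 20 × 8 = 160
  B3->W: 15 × 2 = 30
  B3->X: 45 × 5 = 225
Total = 120 + 160 + 30 + 225 = 535.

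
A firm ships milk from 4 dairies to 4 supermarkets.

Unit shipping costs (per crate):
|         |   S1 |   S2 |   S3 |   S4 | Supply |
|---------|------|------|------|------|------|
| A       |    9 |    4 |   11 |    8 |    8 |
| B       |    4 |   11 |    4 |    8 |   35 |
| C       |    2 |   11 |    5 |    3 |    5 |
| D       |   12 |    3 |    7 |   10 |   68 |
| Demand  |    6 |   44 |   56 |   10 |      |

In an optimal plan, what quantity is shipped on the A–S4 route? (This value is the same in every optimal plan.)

Optimal shipments:
  A->S4: 8 crates
  B->S1: 3 crates
  B->S3: 32 crates
  C->S1: 3 crates
  C->S4: 2 crates
  D->S2: 44 crates
  D->S3: 24 crates
Total cost = 516.
So A→S4 carries 8 crates.

8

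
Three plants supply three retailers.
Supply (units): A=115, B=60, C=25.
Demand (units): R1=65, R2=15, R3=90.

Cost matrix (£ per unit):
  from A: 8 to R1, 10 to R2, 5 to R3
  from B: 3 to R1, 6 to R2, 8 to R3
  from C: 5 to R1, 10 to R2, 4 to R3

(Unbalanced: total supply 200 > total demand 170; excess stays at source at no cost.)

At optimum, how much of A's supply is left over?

An optimal plan:
  A to R3: 85 × £5 = £425
  B to R1: 45 × £3 = £135
  B to R2: 15 × £6 = £90
  C to R1: 20 × £5 = £100
  C to R3: 5 × £4 = £20
Total cost = £770.
A ships 85 of its 115, leaving 30.

30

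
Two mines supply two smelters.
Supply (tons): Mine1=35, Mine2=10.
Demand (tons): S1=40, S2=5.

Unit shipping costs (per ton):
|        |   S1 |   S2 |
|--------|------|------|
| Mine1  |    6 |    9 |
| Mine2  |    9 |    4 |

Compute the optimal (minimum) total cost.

One minimum-cost allocation:
  Mine1->S1: 35 × 6 = 210
  Mine2->S1: 5 × 9 = 45
  Mine2->S2: 5 × 4 = 20
Total = 210 + 45 + 20 = 275.

275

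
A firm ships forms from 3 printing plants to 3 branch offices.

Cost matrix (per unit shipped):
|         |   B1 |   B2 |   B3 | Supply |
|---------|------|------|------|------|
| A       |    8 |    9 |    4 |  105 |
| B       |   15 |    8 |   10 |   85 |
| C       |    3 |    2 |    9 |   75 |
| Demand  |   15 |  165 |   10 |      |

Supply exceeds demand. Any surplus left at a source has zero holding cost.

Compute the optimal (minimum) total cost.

An optimal shipping plan:
  A–B1: 15 × 8 = 120
  A–B2: 5 × 9 = 45
  A–B3: 10 × 4 = 40
  B–B2: 85 × 8 = 680
  C–B2: 75 × 2 = 150
Total = 120 + 45 + 40 + 680 + 150 = 1035.
(Supply check: A ships 30; B ships 85; C ships 75.)

1035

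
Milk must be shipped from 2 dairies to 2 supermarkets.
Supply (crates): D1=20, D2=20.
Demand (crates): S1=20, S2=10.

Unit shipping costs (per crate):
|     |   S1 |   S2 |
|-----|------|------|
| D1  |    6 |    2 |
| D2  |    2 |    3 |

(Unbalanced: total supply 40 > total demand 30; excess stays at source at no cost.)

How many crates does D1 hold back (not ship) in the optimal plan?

An optimal plan:
  D1 to S2: 10 × 2 = 20
  D2 to S1: 20 × 2 = 40
Total cost = 60.
D1 ships 10 of its 20, leaving 10.

10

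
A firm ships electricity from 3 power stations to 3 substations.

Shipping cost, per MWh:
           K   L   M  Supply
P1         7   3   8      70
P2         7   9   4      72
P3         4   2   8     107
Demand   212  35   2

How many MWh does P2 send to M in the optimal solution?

Solving gives:
  P1 to K: 35 × 7 = 245
  P1 to L: 35 × 3 = 105
  P2 to K: 70 × 7 = 490
  P2 to M: 2 × 4 = 8
  P3 to K: 107 × 4 = 428
Total cost = 1276.
So P2→M carries 2 MWh.

2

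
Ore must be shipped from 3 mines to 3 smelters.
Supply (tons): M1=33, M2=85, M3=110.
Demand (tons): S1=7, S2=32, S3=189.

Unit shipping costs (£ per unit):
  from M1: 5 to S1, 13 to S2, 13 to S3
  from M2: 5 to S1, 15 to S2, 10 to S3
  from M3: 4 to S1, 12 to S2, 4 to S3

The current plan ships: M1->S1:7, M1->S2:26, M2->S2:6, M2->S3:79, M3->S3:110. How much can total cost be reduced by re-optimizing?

12

Current plan cost = 7·5 + 26·13 + 6·15 + 79·10 + 110·4 = £1693.
Optimal plan:
  M1 to S1: 1 tons
  M1 to S2: 32 tons
  M2 to S1: 6 tons
  M2 to S3: 79 tons
  M3 to S3: 110 tons
Optimal cost = £1681.
Saving = 1693 − 1681 = £12.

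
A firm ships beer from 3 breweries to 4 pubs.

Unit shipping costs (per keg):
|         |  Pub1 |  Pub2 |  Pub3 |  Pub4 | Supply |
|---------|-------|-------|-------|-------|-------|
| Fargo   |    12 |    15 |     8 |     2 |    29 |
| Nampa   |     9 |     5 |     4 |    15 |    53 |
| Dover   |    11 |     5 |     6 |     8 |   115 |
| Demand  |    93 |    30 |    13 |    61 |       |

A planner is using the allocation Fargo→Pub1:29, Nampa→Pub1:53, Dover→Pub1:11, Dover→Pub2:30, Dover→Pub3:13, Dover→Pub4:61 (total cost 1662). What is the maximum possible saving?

Current plan cost = 29·12 + 53·9 + 11·11 + 30·5 + 13·6 + 61·8 = 1662.
Optimal plan:
  Fargo->Pub4: 29 × 2 = 58
  Nampa->Pub1: 53 × 9 = 477
  Dover->Pub1: 40 × 11 = 440
  Dover->Pub2: 30 × 5 = 150
  Dover->Pub3: 13 × 6 = 78
  Dover->Pub4: 32 × 8 = 256
Optimal cost = 1459.
Saving = 1662 − 1459 = 203.

203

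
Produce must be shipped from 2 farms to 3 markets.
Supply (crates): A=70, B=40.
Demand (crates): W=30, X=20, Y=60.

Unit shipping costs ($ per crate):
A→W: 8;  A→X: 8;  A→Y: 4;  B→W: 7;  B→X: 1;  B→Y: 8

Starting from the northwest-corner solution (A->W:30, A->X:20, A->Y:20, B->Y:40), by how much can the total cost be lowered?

Current plan cost = 30·8 + 20·8 + 20·4 + 40·8 = $800.
Optimal plan:
  A to W: 10 × $8 = $80
  A to Y: 60 × $4 = $240
  B to W: 20 × $7 = $140
  B to X: 20 × $1 = $20
Optimal cost = $480.
Saving = 800 − 480 = $320.

320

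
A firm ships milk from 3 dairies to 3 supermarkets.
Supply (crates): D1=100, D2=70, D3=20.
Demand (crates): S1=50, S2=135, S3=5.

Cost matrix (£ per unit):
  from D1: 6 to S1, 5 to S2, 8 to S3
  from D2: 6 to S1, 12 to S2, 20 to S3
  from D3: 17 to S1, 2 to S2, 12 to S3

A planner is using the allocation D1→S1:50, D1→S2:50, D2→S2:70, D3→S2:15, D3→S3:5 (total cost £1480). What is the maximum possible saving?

385

Current plan cost = 50·6 + 50·5 + 70·12 + 15·2 + 5·12 = £1480.
Optimal plan:
  D1 to S2: 95 × £5 = £475
  D1 to S3: 5 × £8 = £40
  D2 to S1: 50 × £6 = £300
  D2 to S2: 20 × £12 = £240
  D3 to S2: 20 × £2 = £40
Optimal cost = £1095.
Saving = 1480 − 1095 = £385.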